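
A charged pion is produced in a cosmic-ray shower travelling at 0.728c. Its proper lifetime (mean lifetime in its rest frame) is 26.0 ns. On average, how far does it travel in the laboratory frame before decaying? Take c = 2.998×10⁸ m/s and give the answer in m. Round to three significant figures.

With β = 0.728, γ = 1/√(1 − 0.728²) = 1/√0.470016 = 1.4586.
Lab-frame lifetime: Δt = γτ = 1.4586 × 26.0 ns = 37.924 ns.
Distance: d = vΔt = 0.728 × 2.998×10⁸ m/s × 3.7924×10^-8 s = 8.28 m.

8.28 m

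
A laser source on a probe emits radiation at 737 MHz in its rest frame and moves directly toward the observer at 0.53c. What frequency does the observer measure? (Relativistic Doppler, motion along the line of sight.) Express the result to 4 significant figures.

Relativistic Doppler (source moving toward): f_obs = f_src · √((1+β)/(1−β)).
With β = 0.53: factor = √(1.53/0.47) = 1.8043.
f_obs = 737 × 1.8043 = 1330 MHz.

1330 MHz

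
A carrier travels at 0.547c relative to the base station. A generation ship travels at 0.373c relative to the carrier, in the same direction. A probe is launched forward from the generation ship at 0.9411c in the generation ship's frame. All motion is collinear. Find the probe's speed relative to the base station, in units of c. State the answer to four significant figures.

First combine the probe and generation ship (S''→S'): u₁ = (0.9411 + 0.373)/(1 + 0.9411×0.373) = 1.3141/1.3510303 = 0.97267.
Then combine with the carrier (S'→S): u = (0.97267 + 0.547)/(1 + 0.97267×0.547) = 1.51967/1.53205049 = 0.99192.

0.9919c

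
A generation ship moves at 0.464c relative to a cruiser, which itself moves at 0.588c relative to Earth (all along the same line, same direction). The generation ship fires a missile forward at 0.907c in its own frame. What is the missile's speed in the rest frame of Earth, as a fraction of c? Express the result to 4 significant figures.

0.9908c

Compose velocities in two stages. Stage 1 (into S'): u₁ = (0.907+0.464)/(1+0.907×0.464) = 0.96492.
Stage 2 (into S): u = (0.96492+0.588)/(1+0.96492×0.588) = 0.99078, so the speed is 0.9908c.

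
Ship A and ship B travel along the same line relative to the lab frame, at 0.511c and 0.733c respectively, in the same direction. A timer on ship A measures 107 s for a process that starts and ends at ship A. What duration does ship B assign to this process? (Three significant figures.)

114 s

The velocity of ship A relative to ship B is (0.511 − 0.733)c / (1 − 0.511×0.733) = −0.35495c; relative speed 0.35495c.
At |u| = 0.35495c, γ = (1 − 0.12599)^(−1/2) = 1.0697.
The clock on ship A records proper time, so ship B measures Δt = γΔτ = 1.0697 × 107 = 114 s.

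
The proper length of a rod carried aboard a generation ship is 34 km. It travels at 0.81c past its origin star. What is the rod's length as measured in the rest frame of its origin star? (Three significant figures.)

19.9 km

With β = 0.81, γ = 1/√(1 − 0.81²) = 1/√0.3439 = 1.7052.
Length contraction: L = L₀/γ = 34/1.7052 = 19.9 km.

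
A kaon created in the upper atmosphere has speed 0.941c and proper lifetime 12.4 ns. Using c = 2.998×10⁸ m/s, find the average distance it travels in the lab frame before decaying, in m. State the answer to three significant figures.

10.3 m

γ = 1/√(1 − β²) = 1/√(1 − 0.885481) = 1/√0.114519 = 1/0.338407 = 2.955.
Lab-frame lifetime: Δt = γτ = 2.955 × 12.4 ns = 36.642 ns.
Distance: d = vΔt = 0.941 × 2.998×10⁸ m/s × 3.6642×10^-8 s = 10.3 m.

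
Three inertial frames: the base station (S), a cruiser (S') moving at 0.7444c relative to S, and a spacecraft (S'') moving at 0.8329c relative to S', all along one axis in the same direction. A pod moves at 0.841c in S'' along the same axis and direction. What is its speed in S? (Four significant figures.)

Compose velocities in two stages. Stage 1 (into S'): u₁ = (0.841+0.8329)/(1+0.841×0.8329) = 0.98438.
Stage 2 (into S): u = (0.98438+0.7444)/(1+0.98438×0.7444) = 0.9977, so the speed is 0.9977c.

0.9977c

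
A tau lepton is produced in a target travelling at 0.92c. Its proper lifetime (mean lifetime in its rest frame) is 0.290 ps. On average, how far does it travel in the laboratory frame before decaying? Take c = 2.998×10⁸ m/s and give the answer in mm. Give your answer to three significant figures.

0.204 mm

With β = 0.92, γ = 1/√(1 − 0.92²) = 1/√0.1536 = 2.5516.
Lab-frame lifetime: Δt = γτ = 2.5516 × 0.290 ps = 0.73996 ps.
Distance: d = vΔt = 0.92 × 2.998×10⁸ m/s × 7.3996×10^-13 s = 2.04×10^-4 m = 0.204 mm.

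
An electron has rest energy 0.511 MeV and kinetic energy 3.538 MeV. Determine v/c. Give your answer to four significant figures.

0.9920

γ = 1 + K/(mc²) = 1 + 3.538/0.511 = 7.9237.
β = √(1 − 1/γ²) = √(1 − 0.0159274) = √0.9840726 = 0.9920.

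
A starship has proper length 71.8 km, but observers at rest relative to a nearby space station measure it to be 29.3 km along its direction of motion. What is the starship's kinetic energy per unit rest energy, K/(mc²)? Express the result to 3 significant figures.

1.45

γ = L₀/L = 71.8/29.3 = 2.45051.
Since K = (γ−1)mc², K/(mc²) = 2.45051 − 1 = 1.45.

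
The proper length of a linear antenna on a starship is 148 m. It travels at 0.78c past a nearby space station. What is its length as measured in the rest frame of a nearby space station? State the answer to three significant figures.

γ = 1/√(1 − β²) = 1/√(1 − 0.6084) = 1/√0.3916 = 1/0.62578 = 1.598.
Length contraction: L = L₀/γ = 148/1.598 = 92.6 m.

92.6 m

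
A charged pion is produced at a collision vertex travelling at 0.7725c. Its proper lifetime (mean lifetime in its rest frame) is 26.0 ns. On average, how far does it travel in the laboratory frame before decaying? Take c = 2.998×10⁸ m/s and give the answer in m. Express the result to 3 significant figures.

With β = 0.7725, γ = 1/√(1 − 0.7725²) = 1/√0.40324375 = 1.5748.
Lab-frame lifetime: Δt = γτ = 1.5748 × 26.0 ns = 40.945 ns.
Distance: d = vΔt = 0.7725 × 2.998×10⁸ m/s × 4.0945×10^-8 s = 9.48 m.

9.48 m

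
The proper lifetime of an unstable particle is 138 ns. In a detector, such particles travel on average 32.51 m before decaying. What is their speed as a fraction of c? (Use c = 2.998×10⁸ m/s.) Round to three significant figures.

0.618c

Let x = d/(cτ) = 32.51 m / (2.998×10⁸ m/s × 1.380×10^-7 s) = 0.78579. Since d = βγcτ, x = βγ = β/√(1−β²).
Solving: β² = x²/(1+x²) = 0.617466/1.617466 = 0.381749, so β = 0.618.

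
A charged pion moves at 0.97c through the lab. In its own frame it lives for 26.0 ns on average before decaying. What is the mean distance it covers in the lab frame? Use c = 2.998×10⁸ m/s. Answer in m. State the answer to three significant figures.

With β = 0.97, γ = 1/√(1 − 0.97²) = 1/√0.0591 = 4.1135.
Lab-frame lifetime: Δt = γτ = 4.1135 × 26.0 ns = 106.95 ns.
Distance: d = vΔt = 0.97 × 2.998×10⁸ m/s × 1.0695×10^-7 s = 31.1 m.

31.1 m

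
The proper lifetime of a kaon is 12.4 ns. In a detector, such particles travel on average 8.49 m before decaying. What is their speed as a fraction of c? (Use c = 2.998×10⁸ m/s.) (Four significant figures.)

0.9160c

Let x = d/(cτ) = 8.490 m / (2.998×10⁸ m/s × 1.240×10^-8 s) = 2.2838. Since d = βγcτ, x = βγ = β/√(1−β²).
Solving: β² = x²/(1+x²) = 5.21574/6.21574 = 0.839118, so β = 0.9160.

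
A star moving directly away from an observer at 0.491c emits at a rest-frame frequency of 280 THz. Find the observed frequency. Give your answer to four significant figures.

Relativistic Doppler (source moving away): f_obs = f_src · √((1−β)/(1+β)).
With β = 0.491: factor = √(0.509/1.491) = 0.58428.
f_obs = 280 × 0.58428 = 163.6 THz.

163.6 THz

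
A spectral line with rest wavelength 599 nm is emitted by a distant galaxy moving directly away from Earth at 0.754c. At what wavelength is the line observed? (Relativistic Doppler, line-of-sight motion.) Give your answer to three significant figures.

1600 nm

Relativistic Doppler for wavelength: λ_obs = λ_src · √((1+β)/(1−β)).
With β = 0.754: factor = √(1.754/0.246) = 2.6702.
λ_obs = 599 × 2.6702 = 1600 nm.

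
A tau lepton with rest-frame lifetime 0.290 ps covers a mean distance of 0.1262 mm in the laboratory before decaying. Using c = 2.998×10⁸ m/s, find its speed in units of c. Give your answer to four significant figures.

Let x = d/(cτ) = 1.262×10^-4 m / (2.998×10⁸ m/s × 2.900×10^-13 s) = 1.4515. Since d = βγcτ, x = βγ = β/√(1−β²).
Solving: β² = x²/(1+x²) = 2.10685/3.10685 = 0.678131, so β = 0.8235.

0.8235c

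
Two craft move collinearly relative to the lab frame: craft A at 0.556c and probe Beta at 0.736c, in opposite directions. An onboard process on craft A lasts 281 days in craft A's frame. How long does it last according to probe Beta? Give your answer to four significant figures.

Speed of craft A in probe Beta's frame: u = (v_A + v_B)/(1 + v_A v_B/c²) = (0.556 + 0.736)/(1 + 0.556×0.736) = 1.292/1.409216 = 0.91682; |u| = 0.91682c.
γ for this relative speed: γ = 1/√(1 − 0.840559) = 2.5044.
The clock on craft A records proper time, so probe Beta measures Δt = γΔτ = 2.5044 × 281 = 703.7 days.

703.7 days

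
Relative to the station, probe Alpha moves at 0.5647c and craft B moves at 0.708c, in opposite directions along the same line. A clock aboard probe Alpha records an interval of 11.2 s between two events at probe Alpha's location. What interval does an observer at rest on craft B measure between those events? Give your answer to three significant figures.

The velocity of probe Alpha relative to craft B is (0.5647 + 0.708)c / (1 + 0.5647×0.708) = 0.9092c; relative speed 0.9092c.
At |u| = 0.9092c, γ = (1 − 0.826645)^(−1/2) = 2.4018.
Probe Alpha's interval is proper; time dilation gives Δt_B = γΔτ = 2.4018 × 11.2 s = 26.9 s.

26.9 s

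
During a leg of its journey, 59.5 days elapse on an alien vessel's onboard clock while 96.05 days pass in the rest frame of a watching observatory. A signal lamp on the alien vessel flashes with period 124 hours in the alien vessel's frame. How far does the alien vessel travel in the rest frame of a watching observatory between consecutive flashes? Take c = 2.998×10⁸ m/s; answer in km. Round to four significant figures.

1.696×10^11 km

γ = Δt/Δτ = 96.05/59.5 = 1.61429.
β = √(1 − 1/γ²) = 0.78502. Lab-frame period = γτ = 1.61429×124 hours = 200.17 hours. Distance = βc × γτ = 0.78502 × 2.998×10⁸ m/s × 720612 s = 1.6960×10^14 m = 1.696×10^11 km.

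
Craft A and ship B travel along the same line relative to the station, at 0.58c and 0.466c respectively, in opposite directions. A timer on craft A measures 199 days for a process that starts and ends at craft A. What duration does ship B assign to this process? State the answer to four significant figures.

Transform craft A's velocity into ship B's frame: (0.58 + 0.466)/(1 + 0.58·0.466) = 1.046/1.27028, so the relative speed is 0.82344c.
γ for this relative speed: γ = 1/√(1 − 0.678053) = 1.7624.
Craft A's interval is proper; time dilation gives Δt_B = γΔτ = 1.7624 × 199 days = 350.7 days.

350.7 days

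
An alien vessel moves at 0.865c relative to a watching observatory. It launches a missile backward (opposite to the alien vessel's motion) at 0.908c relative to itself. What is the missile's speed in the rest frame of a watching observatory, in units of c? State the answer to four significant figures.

In units of c, u = (u' + v)/(1 + u'v) with u' = −0.908 and v = 0.865.
Numerator: −0.908 + 0.865 = −0.043. Denominator: 1 + (−0.908)(0.865) = 0.21458.
u = −0.043/0.21458 = −0.20039, so the speed is 0.2004c.

0.2004c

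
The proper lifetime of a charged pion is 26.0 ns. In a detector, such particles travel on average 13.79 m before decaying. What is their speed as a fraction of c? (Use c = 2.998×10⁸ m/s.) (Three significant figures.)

Lab distance = (lab lifetime)·v = γτ·βc, so βγ = d/(cτ) = 13.79/(2.998×10⁸ × 2.600×10^-8) = 1.7691.
With βγ = 1.7691: γ² = 1 + (βγ)² = 4.12971, and β = (βγ)/γ = 1.7691/2.03217 = 0.871.

0.871c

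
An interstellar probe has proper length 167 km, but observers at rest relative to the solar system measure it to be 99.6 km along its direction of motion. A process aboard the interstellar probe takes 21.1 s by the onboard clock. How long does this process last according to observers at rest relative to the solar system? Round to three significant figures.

35.4 s

From L = L₀/γ: γ = 167/99.6 = 1.67671.
Δt = γΔτ = 1.67671 × 21.1 = 35.4 s.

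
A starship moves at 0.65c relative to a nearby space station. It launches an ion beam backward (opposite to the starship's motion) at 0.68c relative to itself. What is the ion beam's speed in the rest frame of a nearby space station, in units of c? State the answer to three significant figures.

In units of c, u = (u' + v)/(1 + u'v) with u' = −0.68 and v = 0.65.
Numerator: −0.68 + 0.65 = −0.03. Denominator: 1 + (−0.68)(0.65) = 0.558.
u = −0.03/0.558 = −0.053763, so the speed is 0.0538c.

0.0538c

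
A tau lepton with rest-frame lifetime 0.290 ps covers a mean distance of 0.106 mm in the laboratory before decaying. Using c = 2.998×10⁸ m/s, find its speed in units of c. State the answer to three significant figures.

d = βγcτ ⇒ βγ = d/(cτ) = 1.060×10^-4 m / (8.6942×10^-5 m) = 1.2192.
β = (βγ)/√(1+(βγ)²) = 1.2192/√2.48645 = 0.773.

0.773c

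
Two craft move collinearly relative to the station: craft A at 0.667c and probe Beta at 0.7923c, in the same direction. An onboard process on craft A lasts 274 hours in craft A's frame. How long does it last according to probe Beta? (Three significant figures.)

The velocity of craft A relative to probe Beta is (0.667 − 0.7923)c / (1 − 0.667×0.7923) = −0.26573c; relative speed 0.26573c.
γ for this relative speed: γ = 1/√(1 − 0.0706124) = 1.0373.
The clock on craft A records proper time, so probe Beta measures Δt = γΔτ = 1.0373 × 274 = 284 hours.

284 hours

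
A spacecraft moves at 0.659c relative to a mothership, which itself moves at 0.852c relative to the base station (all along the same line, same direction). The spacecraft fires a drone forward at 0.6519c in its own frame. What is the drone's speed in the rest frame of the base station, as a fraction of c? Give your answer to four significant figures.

0.9931c

First combine the drone and spacecraft (S''→S'): u₁ = (0.6519 + 0.659)/(1 + 0.6519×0.659) = 1.3109/1.4296021 = 0.91697.
Then combine with the mothership (S'→S): u = (0.91697 + 0.852)/(1 + 0.91697×0.852) = 1.76897/1.78125844 = 0.9931.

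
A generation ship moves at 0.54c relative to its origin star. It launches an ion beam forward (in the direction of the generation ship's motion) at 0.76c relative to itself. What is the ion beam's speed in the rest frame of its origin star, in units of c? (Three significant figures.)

In units of c, u = (u' + v)/(1 + u'v) with u' = 0.76 and v = 0.54.
Numerator: 0.76 + 0.54 = 1.3. Denominator: 1 + (0.76)(0.54) = 1.4104.
u = 1.3/1.4104 = 0.92172, so the speed is 0.922c.

0.922c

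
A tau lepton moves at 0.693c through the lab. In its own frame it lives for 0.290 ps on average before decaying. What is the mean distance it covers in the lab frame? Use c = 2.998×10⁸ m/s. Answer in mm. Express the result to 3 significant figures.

0.0836 mm

β² = 0.480249, so γ = 1/√0.519751 = 1.3871.
Lab-frame lifetime: Δt = γτ = 1.3871 × 0.290 ps = 0.40226 ps.
Distance: d = vΔt = 0.693 × 2.998×10⁸ m/s × 4.0226×10^-13 s = 8.36×10^-5 m = 0.0836 mm.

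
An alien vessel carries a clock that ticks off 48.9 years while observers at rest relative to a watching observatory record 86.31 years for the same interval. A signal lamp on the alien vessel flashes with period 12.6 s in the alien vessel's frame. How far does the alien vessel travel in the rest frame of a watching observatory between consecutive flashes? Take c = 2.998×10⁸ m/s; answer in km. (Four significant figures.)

The time-dilation ratio gives γ = 86.31/48.9 = 1.76503.
β = √(1 − 1/γ²) = 0.82402. Lab-frame period = γτ = 1.76503×12.6 s = 22.239 s. Distance = βc × γτ = 0.82402 × 2.998×10⁸ m/s × 22.239 s = 5.4939×10^9 m = 5.494×10^6 km.

5.494×10^6 km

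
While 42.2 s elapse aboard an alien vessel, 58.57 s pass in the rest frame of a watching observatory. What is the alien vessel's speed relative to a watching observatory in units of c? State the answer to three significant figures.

0.693c

γ = Δt/Δτ = 58.57/42.2 = 1.3879.
β = √(1 − 1/γ²) = √(1 − 0.519139) = √0.480861 = 0.693.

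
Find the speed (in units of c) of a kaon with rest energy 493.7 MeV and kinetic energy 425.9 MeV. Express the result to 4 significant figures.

γ = 1 + K/(mc²) = 1 + 425.9/493.7 = 1.8627.
β = √(1 − 1/γ²) = √(1 − 0.288213) = √0.711787 = 0.8437.

0.8437c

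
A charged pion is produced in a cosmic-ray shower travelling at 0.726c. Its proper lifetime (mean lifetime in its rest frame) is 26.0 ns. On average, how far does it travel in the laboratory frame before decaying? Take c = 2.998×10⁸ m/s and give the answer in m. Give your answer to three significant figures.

Lorentz factor: γ = (1 − 0.527076)^(−1/2) = 1.4541.
Lab-frame lifetime: Δt = γτ = 1.4541 × 26.0 ns = 37.807 ns.
Distance: d = vΔt = 0.726 × 2.998×10⁸ m/s × 3.7807×10^-8 s = 8.23 m.

8.23 m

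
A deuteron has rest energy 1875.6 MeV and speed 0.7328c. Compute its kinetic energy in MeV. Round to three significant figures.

β² = 0.53699584, so γ = 1/√0.46300416 = 1.46963.
Kinetic energy: K = (γ − 1)mc² = (1.46963 − 1) × 1875.6 MeV = 0.46963 × 1875.6 = 881 MeV.

881 MeV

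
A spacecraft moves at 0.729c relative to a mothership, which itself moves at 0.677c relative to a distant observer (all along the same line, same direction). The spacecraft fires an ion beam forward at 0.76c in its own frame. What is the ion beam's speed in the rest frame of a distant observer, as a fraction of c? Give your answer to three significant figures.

First combine the ion beam and spacecraft (S''→S'): u₁ = (0.76 + 0.729)/(1 + 0.76×0.729) = 1.489/1.55404 = 0.95815.
Then combine with the mothership (S'→S): u = (0.95815 + 0.677)/(1 + 0.95815×0.677) = 1.63515/1.64866755 = 0.9918.

0.992c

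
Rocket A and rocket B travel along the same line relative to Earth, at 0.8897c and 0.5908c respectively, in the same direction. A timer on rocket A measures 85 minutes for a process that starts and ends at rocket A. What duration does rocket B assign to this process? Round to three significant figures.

The velocity of rocket A relative to rocket B is (0.8897 − 0.5908)c / (1 − 0.8897×0.5908) = 0.63011c; relative speed 0.63011c.
At |u| = 0.63011c, γ = (1 − 0.397039)^(−1/2) = 1.2878.
Rocket A's interval is proper; time dilation gives Δt_B = γΔτ = 1.2878 × 85 minutes = 109 minutes.

109 minutes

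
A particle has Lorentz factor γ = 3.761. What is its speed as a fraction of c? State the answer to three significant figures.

β = √(1 − 1/γ²) = √(1 − 1/14.145121) = √0.929304 = 0.964.

0.964c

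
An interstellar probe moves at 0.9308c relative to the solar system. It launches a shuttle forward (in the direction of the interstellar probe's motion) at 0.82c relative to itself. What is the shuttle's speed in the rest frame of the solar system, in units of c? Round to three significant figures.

In units of c, u = (u' + v)/(1 + u'v) with u' = 0.82 and v = 0.9308.
Numerator: 0.82 + 0.9308 = 1.7508. Denominator: 1 + (0.82)(0.9308) = 1.763256.
u = 1.7508/1.763256 = 0.99294, so the speed is 0.993c.

0.993c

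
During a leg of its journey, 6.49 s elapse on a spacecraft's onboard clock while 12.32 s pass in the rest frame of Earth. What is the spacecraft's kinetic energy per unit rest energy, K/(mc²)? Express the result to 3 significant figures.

From Δt = γΔτ: γ = 12.32/6.49 = 1.89831.
Since K = (γ−1)mc², K/(mc²) = 1.89831 − 1 = 0.898.

0.898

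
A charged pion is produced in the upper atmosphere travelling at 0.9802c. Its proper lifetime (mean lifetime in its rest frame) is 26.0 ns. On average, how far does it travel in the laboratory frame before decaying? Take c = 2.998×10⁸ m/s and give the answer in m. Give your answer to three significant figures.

38.6 m

With β = 0.9802, γ = 1/√(1 − 0.9802²) = 1/√0.03920796 = 5.0502.
Lab-frame lifetime: Δt = γτ = 5.0502 × 26.0 ns = 131.31 ns.
Distance: d = vΔt = 0.9802 × 2.998×10⁸ m/s × 1.3131×10^-7 s = 38.6 m.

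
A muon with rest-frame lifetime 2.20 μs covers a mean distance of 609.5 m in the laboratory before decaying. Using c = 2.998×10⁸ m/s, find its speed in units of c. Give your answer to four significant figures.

0.6787c

Let x = d/(cτ) = 609.5 m / (2.998×10⁸ m/s × 2.200×10^-6 s) = 0.9241. Since d = βγcτ, x = βγ = β/√(1−β²).
Solving: β² = x²/(1+x²) = 0.853961/1.853961 = 0.460614, so β = 0.6787.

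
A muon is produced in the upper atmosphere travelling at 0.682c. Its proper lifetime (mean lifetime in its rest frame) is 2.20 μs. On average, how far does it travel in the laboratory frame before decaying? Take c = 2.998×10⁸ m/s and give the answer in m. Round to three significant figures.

615 m

β² = 0.465124, so γ = 1/√0.534876 = 1.3673.
Lab-frame lifetime: Δt = γτ = 1.3673 × 2.20 μs = 3.0081 μs.
Distance: d = vΔt = 0.682 × 2.998×10⁸ m/s × 3.0081×10^-6 s = 615 m.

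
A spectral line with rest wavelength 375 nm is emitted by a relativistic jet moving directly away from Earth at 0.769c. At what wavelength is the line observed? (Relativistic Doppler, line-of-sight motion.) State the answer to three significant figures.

Relativistic Doppler for wavelength: λ_obs = λ_src · √((1+β)/(1−β)).
With β = 0.769: factor = √(1.769/0.231) = 2.7673.
λ_obs = 375 × 2.7673 = 1040 nm.

1040 nm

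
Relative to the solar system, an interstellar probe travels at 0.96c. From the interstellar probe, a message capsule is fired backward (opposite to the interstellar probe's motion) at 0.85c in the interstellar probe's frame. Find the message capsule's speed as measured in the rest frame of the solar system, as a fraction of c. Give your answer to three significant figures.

In units of c, u = (u' + v)/(1 + u'v) with u' = −0.85 and v = 0.96.
Numerator: −0.85 + 0.96 = 0.11. Denominator: 1 + (−0.85)(0.96) = 0.184.
u = 0.11/0.184 = 0.59783, so the speed is 0.598c.

0.598c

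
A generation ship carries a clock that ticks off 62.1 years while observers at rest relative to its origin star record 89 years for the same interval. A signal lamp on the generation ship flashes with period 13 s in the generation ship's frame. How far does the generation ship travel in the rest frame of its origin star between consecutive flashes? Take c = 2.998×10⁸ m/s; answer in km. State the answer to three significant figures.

γ = Δt/Δτ = 89/62.1 = 1.43317.
β = √(1 − 1/γ²) = 0.71634. Lab-frame period = γτ = 1.43317×13 s = 18.631 s. Distance = βc × γτ = 0.71634 × 2.998×10⁸ m/s × 18.631 s = 4.0012×10^9 m = 4.00×10^6 km.

4.00×10^6 km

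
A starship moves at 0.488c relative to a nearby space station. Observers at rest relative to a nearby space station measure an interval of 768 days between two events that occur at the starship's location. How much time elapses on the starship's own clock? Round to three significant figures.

670 days

With β = 0.488, γ = 1/√(1 − 0.488²) = 1/√0.761856 = 1.1457.
The starship's clock runs slow as seen from a nearby space station, so Δτ = Δt/γ = 768/1.1457 = 670 days.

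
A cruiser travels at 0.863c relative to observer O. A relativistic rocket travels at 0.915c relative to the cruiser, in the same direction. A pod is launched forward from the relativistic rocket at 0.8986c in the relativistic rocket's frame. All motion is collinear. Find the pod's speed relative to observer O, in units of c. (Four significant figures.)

0.9997c

Compose velocities in two stages. Stage 1 (into S'): u₁ = (0.8986+0.915)/(1+0.8986×0.915) = 0.99527.
Stage 2 (into S): u = (0.99527+0.863)/(1+0.99527×0.863) = 0.99965, so the speed is 0.9997c.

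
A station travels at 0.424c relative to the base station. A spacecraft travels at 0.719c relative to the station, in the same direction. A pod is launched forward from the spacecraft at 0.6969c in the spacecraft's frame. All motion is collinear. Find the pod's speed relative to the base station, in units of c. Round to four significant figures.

Apply u = (u'+v)/(1+u'v) twice. Pod in the station frame: (0.6969+0.719)/(1+0.6969·0.719) = 1.4159/1.5010711 = 0.94326c.
That velocity, transformed to the rest frame of the base station: (0.94326+0.424)/(1+0.94326·0.424) = 1.36726/1.39994224 = 0.97665c.

0.9767c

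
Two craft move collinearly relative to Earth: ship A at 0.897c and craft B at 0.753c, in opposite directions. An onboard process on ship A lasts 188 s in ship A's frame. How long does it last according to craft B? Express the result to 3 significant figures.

The velocity of ship A relative to craft B is (0.897 + 0.753)c / (1 + 0.897×0.753) = 0.98482c; relative speed 0.98482c.
At |u| = 0.98482c, γ = (1 − 0.96987)^(−1/2) = 5.761.
The clock on ship A records proper time, so craft B measures Δt = γΔτ = 5.761 × 188 = 1080 s.

1080 s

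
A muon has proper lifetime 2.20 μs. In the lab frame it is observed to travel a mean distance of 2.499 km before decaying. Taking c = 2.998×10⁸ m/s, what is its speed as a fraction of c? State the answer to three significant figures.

0.967c

d = βγcτ ⇒ βγ = d/(cτ) = 2499 m / (659.56 m) = 3.7889.
β = (βγ)/√(1+(βγ)²) = 3.7889/√15.3558 = 0.967.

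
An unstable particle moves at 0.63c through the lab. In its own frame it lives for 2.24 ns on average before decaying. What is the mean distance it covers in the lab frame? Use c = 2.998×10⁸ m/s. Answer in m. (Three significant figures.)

γ = 1/√(1 − β²) = 1/√(1 − 0.3969) = 1/√0.6031 = 1/0.776595 = 1.2877.
Lab-frame lifetime: Δt = γτ = 1.2877 × 2.24 ns = 2.8844 ns.
Distance: d = vΔt = 0.63 × 2.998×10⁸ m/s × 2.8844×10^-9 s = 0.545 m.

0.545 m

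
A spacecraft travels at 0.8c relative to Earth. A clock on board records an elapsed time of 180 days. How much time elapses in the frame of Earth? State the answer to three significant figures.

With β = 0.8, γ = 1/√(1 − 0.8²) = 1/√0.36 = 1.6667.
Time dilation: Δt = γ·Δτ = 1.6667 × 180 = 300 days.

300 days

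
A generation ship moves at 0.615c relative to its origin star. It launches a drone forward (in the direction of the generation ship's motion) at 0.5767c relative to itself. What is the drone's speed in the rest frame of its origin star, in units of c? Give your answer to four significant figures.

0.8797c

In units of c, u = (u' + v)/(1 + u'v) with u' = 0.5767 and v = 0.615.
Numerator: 0.5767 + 0.615 = 1.1917. Denominator: 1 + (0.5767)(0.615) = 1.3546705.
u = 1.1917/1.3546705 = 0.8797, so the speed is 0.8797c.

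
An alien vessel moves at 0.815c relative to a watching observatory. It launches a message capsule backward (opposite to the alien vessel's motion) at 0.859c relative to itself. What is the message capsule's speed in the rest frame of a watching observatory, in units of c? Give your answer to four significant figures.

In units of c, u = (u' + v)/(1 + u'v) with u' = −0.859 and v = 0.815.
Numerator: −0.859 + 0.815 = −0.044. Denominator: 1 + (−0.859)(0.815) = 0.299915.
u = −0.044/0.299915 = −0.14671, so the speed is 0.1467c.

0.1467c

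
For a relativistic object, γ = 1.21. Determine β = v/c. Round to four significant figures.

β = √(1 − 1/γ²) = √(1 − 1/1.4641) = √0.316987 = 0.5630.

0.5630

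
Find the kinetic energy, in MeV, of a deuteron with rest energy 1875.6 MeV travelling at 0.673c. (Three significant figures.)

γ = 1/√(1 − β²) = 1/√(1 − 0.452929) = 1/√0.547071 = 1.352.
Kinetic energy: K = (γ − 1)mc² = (1.352 − 1) × 1875.6 MeV = 0.352 × 1875.6 = 660 MeV.

660 MeV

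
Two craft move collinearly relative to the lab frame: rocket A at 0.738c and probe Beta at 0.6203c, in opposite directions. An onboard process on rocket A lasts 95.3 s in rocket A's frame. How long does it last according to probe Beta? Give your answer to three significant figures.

Transform rocket A's velocity into probe Beta's frame: (0.738 + 0.6203)/(1 + 0.738·0.6203) = 1.3583/1.4577814, so the relative speed is 0.93176c.
At |u| = 0.93176c, γ = (1 − 0.868177)^(−1/2) = 2.7543.
Rocket A's interval is proper; time dilation gives Δt_B = γΔτ = 2.7543 × 95.3 s = 262 s.

262 s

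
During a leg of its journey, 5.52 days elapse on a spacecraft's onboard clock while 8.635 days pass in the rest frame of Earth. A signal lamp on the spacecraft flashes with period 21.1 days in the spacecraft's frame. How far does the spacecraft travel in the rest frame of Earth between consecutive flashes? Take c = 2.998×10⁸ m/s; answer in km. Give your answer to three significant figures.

6.57×10^11 km

From Δt = γΔτ: γ = 8.635/5.52 = 1.56431.
β = √(1 − 1/γ²) = 0.76899. Lab-frame period = γτ = 1.56431×21.1 days = 33.007 days. Distance = βc × γτ = 0.76899 × 2.998×10⁸ m/s × 2851804.8 s = 6.5746×10^14 m = 6.57×10^11 km.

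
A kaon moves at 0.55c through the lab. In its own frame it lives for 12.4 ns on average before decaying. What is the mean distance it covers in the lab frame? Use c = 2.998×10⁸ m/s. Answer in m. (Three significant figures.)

γ = 1/√(1 − β²) = 1/√(1 − 0.3025) = 1/√0.6975 = 1/0.835165 = 1.1974.
Lab-frame lifetime: Δt = γτ = 1.1974 × 12.4 ns = 14.848 ns.
Distance: d = vΔt = 0.55 × 2.998×10⁸ m/s × 1.4848×10^-8 s = 2.45 m.

2.45 m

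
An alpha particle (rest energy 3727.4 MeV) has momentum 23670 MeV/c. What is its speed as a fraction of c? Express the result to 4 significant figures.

pc/(mc²) = 23670/3727.4 = 6.3503 = βγ = β/√(1−β²).
So β² = x²/(1 + x²) with x = 6.3503: x² = 40.3263, β² = 40.3263/41.3263 = 0.975802, β = 0.9878.

0.9878c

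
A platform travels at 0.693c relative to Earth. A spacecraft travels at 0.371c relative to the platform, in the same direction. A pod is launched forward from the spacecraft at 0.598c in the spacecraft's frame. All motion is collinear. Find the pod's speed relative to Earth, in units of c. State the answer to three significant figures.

Compose velocities in two stages. Stage 1 (into S'): u₁ = (0.598+0.371)/(1+0.598×0.371) = 0.79305.
Stage 2 (into S): u = (0.79305+0.693)/(1+0.79305×0.693) = 0.959, so the speed is 0.959c.

0.959c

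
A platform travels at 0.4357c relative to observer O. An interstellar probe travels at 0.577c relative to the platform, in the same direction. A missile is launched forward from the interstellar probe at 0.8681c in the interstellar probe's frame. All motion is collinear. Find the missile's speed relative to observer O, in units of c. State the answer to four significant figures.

0.9852c

Compose velocities in two stages. Stage 1 (into S'): u₁ = (0.8681+0.577)/(1+0.8681×0.577) = 0.96283.
Stage 2 (into S): u = (0.96283+0.4357)/(1+0.96283×0.4357) = 0.98522, so the speed is 0.9852c.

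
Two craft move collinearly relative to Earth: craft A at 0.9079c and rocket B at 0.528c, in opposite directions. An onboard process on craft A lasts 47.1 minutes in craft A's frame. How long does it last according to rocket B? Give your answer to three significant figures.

196 minutes

Transform craft A's velocity into rocket B's frame: (0.9079 + 0.528)/(1 + 0.9079·0.528) = 1.4359/1.4793712, so the relative speed is 0.97062c.
At |u| = 0.97062c, γ = (1 − 0.942103)^(−1/2) = 4.156.
The clock on craft A records proper time, so rocket B measures Δt = γΔτ = 4.156 × 47.1 = 196 minutes.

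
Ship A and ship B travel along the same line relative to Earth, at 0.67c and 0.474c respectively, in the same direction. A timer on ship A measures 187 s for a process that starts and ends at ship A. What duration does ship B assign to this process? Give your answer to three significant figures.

195 s

The velocity of ship A relative to ship B is (0.67 − 0.474)c / (1 − 0.67×0.474) = 0.28721c; relative speed 0.28721c.
γ for this relative speed: γ = 1/√(1 − 0.0824896) = 1.044.
The clock on ship A records proper time, so ship B measures Δt = γΔτ = 1.044 × 187 = 195 s.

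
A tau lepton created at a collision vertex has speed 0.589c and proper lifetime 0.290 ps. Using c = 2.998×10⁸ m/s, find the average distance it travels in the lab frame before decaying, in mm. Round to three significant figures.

With β = 0.589, γ = 1/√(1 − 0.589²) = 1/√0.653079 = 1.2374.
Lab-frame lifetime: Δt = γτ = 1.2374 × 0.290 ps = 0.35885 ps.
Distance: d = vΔt = 0.589 × 2.998×10⁸ m/s × 3.5885×10^-13 s = 6.34×10^-5 m = 0.0634 mm.

0.0634 mm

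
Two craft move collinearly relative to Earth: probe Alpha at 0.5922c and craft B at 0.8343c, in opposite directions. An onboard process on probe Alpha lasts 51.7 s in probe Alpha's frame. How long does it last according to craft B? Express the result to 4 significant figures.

173.9 s

Speed of probe Alpha in craft B's frame: u = (v_A + v_B)/(1 + v_A v_B/c²) = (0.5922 + 0.8343)/(1 + 0.5922×0.8343) = 1.4265/1.49407246 = 0.95477; |u| = 0.95477c.
At |u| = 0.95477c, γ = (1 − 0.911586)^(−1/2) = 3.3631.
The clock on probe Alpha records proper time, so craft B measures Δt = γΔτ = 3.3631 × 51.7 = 173.9 s.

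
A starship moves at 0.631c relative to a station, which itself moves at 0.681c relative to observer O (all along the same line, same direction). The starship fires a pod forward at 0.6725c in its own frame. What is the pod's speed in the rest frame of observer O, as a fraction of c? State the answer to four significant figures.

0.9833c

First combine the pod and starship (S''→S'): u₁ = (0.6725 + 0.631)/(1 + 0.6725×0.631) = 1.3035/1.4243475 = 0.91516.
Then combine with the station (S'→S): u = (0.91516 + 0.681)/(1 + 0.91516×0.681) = 1.59616/1.62322396 = 0.98333.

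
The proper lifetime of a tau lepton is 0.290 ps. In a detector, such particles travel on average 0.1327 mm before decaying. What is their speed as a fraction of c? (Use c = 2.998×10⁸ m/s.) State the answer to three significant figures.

d = βγcτ ⇒ βγ = d/(cτ) = 1.327×10^-4 m / (8.6942×10^-5 m) = 1.5263.
β = (βγ)/√(1+(βγ)²) = 1.5263/√3.32959 = 0.836.

0.836c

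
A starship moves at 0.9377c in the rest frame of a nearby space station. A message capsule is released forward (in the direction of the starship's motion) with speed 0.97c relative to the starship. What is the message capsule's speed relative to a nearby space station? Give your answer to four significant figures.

0.9990c

In units of c, u = (u' + v)/(1 + u'v) with u' = 0.97 and v = 0.9377.
Numerator: 0.97 + 0.9377 = 1.9077. Denominator: 1 + (0.97)(0.9377) = 1.909569.
u = 1.9077/1.909569 = 0.99902, so the speed is 0.9990c.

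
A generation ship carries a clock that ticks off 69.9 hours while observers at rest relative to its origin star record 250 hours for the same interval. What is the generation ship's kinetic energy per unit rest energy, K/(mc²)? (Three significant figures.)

2.58

γ = Δt/Δτ = 250/69.9 = 3.57654.
K/(mc²) = γ − 1 = 3.57654 − 1 = 2.58.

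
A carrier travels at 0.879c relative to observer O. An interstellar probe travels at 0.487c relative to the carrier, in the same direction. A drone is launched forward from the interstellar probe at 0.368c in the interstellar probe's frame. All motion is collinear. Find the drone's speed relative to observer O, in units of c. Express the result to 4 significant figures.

0.9797c

First combine the drone and interstellar probe (S''→S'): u₁ = (0.368 + 0.487)/(1 + 0.368×0.487) = 0.855/1.179216 = 0.72506.
Then combine with the carrier (S'→S): u = (0.72506 + 0.879)/(1 + 0.72506×0.879) = 1.60406/1.63732774 = 0.97968.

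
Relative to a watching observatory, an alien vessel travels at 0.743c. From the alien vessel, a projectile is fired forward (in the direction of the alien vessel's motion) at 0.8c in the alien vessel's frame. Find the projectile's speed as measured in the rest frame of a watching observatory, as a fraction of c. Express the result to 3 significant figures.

0.968c

Relativistic velocity addition: u = (u' + v)/(1 + u'v/c²), with u' = 0.8c and v = 0.743c.
Numerator: 0.8 + 0.743 = 1.543. Denominator: 1 + (0.8)(0.743) = 1.5944.
u = 1.543/1.5944 = 0.96776, so the speed is 0.968c.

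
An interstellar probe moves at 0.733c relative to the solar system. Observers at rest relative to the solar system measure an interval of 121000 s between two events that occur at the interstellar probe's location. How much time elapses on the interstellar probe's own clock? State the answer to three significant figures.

82300 s

With β = 0.733, γ = 1/√(1 − 0.733²) = 1/√0.462711 = 1.4701.
The interstellar probe's clock runs slow as seen from the solar system, so Δτ = Δt/γ = 121000/1.4701 = 82300 s.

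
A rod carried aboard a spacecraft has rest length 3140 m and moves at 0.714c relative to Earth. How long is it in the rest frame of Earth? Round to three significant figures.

With β = 0.714, γ = 1/√(1 − 0.714²) = 1/√0.490204 = 1.4283.
Along the direction of motion the measured length is L₀/γ = 3140/1.4283 = 2200 m.

2200 m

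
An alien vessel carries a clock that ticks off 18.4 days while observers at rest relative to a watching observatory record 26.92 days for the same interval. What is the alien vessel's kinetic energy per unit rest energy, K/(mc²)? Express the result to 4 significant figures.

0.4630

γ = Δt/Δτ = 26.92/18.4 = 1.46304.
K/(mc²) = γ − 1 = 1.46304 − 1 = 0.4630.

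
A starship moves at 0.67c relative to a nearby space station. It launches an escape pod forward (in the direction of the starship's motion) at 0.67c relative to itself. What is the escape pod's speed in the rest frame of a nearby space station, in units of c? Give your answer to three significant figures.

0.925c

In units of c, u = (u' + v)/(1 + u'v) with u' = 0.67 and v = 0.67.
Numerator: 0.67 + 0.67 = 1.34. Denominator: 1 + (0.67)(0.67) = 1.4489.
u = 1.34/1.4489 = 0.92484, so the speed is 0.925c.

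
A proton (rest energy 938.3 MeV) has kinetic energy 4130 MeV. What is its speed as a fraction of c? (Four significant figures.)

K = (γ−1)mc², so γ = 1 + 4130/938.3 = 5.4016.
Then v/c = √(1 − γ⁻²) = √(1 − 0.0342732) = √0.9657268 = 0.9827.

0.9827c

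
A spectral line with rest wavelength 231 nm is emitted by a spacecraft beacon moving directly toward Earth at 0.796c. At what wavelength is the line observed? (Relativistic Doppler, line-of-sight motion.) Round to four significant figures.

77.85 nm

Relativistic Doppler for wavelength: λ_obs = λ_src · √((1−β)/(1+β)).
With β = 0.796: factor = √(0.204/1.796) = 0.33702.
λ_obs = 231 × 0.33702 = 77.85 nm.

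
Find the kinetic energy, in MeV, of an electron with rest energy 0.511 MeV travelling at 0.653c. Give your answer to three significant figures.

γ = 1/√(1 − β²) = 1/√(1 − 0.426409) = 1/√0.573591 = 1/0.757358 = 1.32038.
Kinetic energy: K = (γ − 1)mc² = (1.32038 − 1) × 0.511 MeV = 0.32038 × 0.511 = 0.164 MeV.

0.164 MeV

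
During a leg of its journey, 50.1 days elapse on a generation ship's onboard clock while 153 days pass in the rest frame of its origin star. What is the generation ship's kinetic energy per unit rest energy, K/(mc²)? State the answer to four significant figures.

2.054

From Δt = γΔτ: γ = 153/50.1 = 3.05389.
Since K = (γ−1)mc², K/(mc²) = 3.05389 − 1 = 2.054.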